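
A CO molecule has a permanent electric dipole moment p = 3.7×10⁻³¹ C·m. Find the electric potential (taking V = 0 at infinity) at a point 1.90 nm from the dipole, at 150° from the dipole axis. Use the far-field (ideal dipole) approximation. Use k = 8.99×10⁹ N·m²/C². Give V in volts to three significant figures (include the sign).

The dipole potential is V = kp cosθ / r².
V = (8.99×10⁹)(3.70×10⁻³¹)·cos150° / (1.90×10⁻⁹)² = -7.980×10⁻⁴ V.

V ≈ -7.98×10⁻⁴ V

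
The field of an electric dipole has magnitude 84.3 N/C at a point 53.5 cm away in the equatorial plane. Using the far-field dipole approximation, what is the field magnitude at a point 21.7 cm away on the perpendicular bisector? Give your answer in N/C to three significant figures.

E ≈ 1260 N/C

Dipole fields scale as 1/r³ in the far field; the geometry is the same at both points.
E₂ = E₁ · (r₁/r₂)³ = 84.3 · (53.5/21.7)³.
(r₁/r₂)³ = (2.465)³ = 14.99.
E₂ ≈ 1263 N/C.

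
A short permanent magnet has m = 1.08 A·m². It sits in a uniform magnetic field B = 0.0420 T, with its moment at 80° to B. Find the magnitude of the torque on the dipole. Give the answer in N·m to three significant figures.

τ ≈ 0.0447 N·m

Torque on a magnetic dipole: τ = mB sinθ.
τ = (1.08)(0.0420)·sin80° = 0.04467 N·m.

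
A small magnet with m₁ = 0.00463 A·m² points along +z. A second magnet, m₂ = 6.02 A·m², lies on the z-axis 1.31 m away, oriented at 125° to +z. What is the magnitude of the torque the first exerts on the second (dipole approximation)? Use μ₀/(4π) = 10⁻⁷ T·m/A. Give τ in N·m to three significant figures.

τ ≈ 2.03×10⁻⁹ N·m

Dipole B is on the axis of dipole A, so B₁ there is axial: B₁ = (μ₀/4π)·2m₁/r³ along +z.
B₁ = 2(10⁻⁷)(0.00463)/(1.31)³ = 4.119×10⁻¹⁰ T.
τ = m₂ B₁ sinθ.
τ = (6.02)(4.119×10⁻¹⁰)·sin125° = 2.031×10⁻⁹ N·m.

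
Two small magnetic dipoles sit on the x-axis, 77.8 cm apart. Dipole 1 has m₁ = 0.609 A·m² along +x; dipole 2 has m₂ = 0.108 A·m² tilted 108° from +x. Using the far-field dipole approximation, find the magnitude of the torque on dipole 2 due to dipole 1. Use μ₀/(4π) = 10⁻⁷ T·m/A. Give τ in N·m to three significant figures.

τ ≈ 2.66×10⁻⁸ N·m

Dipole B is on the axis of dipole A, so B₁ there is axial: B₁ = (μ₀/4π)·2m₁/r³ along +x.
B₁ = 2(10⁻⁷)(0.609)/(0.778)³ = 2.586×10⁻⁷ T.
τ = m₂ B₁ sinθ.
τ = (0.108)(2.586×10⁻⁷)·sin108° = 2.657×10⁻⁸ N·m.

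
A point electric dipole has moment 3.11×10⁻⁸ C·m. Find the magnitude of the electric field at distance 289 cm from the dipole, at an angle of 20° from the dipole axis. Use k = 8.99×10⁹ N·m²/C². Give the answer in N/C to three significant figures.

At angle θ the dipole field magnitude is E = (kp/r³)·√(1 + 3cos²θ).
kp/r³ = (8.99×10⁹)(3.11×10⁻⁸) / (2.89)³ = 11.58 N/C.
√(1 + 3cos²20°) = √(1 + 3·0.8830) = √3.6491 ≈ 1.9103.
E ≈ 11.58 × 1.910 = 22.13 N/C.

E ≈ 22.1 N/C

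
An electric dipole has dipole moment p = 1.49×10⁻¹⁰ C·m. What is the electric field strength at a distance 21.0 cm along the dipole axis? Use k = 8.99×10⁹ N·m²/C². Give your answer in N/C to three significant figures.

E ≈ 289 N/C

On the dipole axis E = 2kp/r³.
E = 2·(8.99×10⁹)(1.49×10⁻¹⁰) / (0.210)³ = 289.3 N/C.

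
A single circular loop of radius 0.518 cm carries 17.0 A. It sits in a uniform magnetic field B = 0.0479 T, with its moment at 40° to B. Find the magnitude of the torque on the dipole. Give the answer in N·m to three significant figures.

τ ≈ 4.41×10⁻⁵ N·m

Magnetic moment m = IA = Iπa² = (17.0)·π·(0.00518)² = 0.001433 A·m².
Torque on a magnetic dipole: τ = mB sinθ.
τ = (0.001433)(0.0479)·sin40° = 4.412×10⁻⁵ N·m.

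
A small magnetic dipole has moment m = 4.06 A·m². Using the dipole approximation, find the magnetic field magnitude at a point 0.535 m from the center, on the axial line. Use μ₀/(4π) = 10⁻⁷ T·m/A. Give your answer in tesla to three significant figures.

On axis B = (μ₀/4π)·2m/r³.
B = 2·(10⁻⁷)·(4.06) / (0.535)³ = 5.303×10⁻⁶ T.

B ≈ 5.30×10⁻⁶ T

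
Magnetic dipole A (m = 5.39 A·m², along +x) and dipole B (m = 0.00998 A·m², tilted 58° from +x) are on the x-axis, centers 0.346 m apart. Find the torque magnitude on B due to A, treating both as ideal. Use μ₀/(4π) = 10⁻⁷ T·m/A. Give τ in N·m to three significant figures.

τ ≈ 2.20×10⁻⁷ N·m

Dipole B is on the axis of dipole A, so B₁ there is axial: B₁ = (μ₀/4π)·2m₁/r³ along +x.
B₁ = 2(10⁻⁷)(5.39)/(0.346)³ = 2.602×10⁻⁵ T.
τ = m₂ B₁ sinθ.
τ = (0.00998)(2.602×10⁻⁵)·sin58° = 2.203×10⁻⁷ N·m.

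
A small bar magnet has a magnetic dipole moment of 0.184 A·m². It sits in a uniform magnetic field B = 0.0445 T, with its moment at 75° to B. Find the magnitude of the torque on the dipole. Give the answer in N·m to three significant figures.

Torque on a magnetic dipole: τ = mB sinθ.
τ = (0.184)(0.0445)·sin75° = 0.007909 N·m.

τ ≈ 0.00791 N·m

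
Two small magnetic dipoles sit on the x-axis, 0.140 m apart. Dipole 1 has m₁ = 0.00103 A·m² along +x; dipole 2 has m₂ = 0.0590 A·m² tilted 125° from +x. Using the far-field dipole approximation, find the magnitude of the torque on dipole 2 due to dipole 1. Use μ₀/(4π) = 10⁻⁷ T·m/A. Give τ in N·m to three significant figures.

τ ≈ 3.63×10⁻⁹ N·m

Dipole B is on the axis of dipole A, so B₁ there is axial: B₁ = (μ₀/4π)·2m₁/r³ along +x.
B₁ = 2(10⁻⁷)(0.00103)/(0.140)³ = 7.507×10⁻⁸ T.
τ = m₂ B₁ sinθ.
τ = (0.0590)(7.507×10⁻⁸)·sin125° = 3.628×10⁻⁹ N·m.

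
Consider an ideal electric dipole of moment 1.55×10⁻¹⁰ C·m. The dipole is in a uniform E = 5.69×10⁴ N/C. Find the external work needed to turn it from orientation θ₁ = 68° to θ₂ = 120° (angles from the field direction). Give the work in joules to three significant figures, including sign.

W ≈ 7.71×10⁻⁶ J

W_ext = ΔU = U(θ₂) − U(θ₁) = −pE cosθ₂ − (−pE cosθ₁) = pE(cosθ₁ − cosθ₂).
W = (1.55×10⁻¹⁰)(5.69×10⁴)·(cos68° − cos120°) = (8.820×10⁻⁶)·(+0.8746) = 7.714×10⁻⁶ J.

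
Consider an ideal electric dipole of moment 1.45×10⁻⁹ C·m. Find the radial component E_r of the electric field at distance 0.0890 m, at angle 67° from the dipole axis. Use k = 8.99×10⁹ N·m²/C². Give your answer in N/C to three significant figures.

E_r ≈ 1.44×10⁴ N/C

For a dipole, E_r = (2kp cosθ)/r³.
kp/r³ = (8.99×10⁹)(1.45×10⁻⁹)/(0.0890)³ = 1.849×10⁴ N/C.
E_r = 2·1.849×10⁴·cos67° = 1.445×10⁴ N/C.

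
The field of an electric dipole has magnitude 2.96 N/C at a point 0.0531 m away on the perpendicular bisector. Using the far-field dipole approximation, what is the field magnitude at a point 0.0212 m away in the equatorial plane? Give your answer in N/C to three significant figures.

Dipole fields scale as 1/r³ in the far field; the geometry is the same at both points.
E₂ = E₁ · (r₁/r₂)³ = 2.96 · (0.0531/0.0212)³.
(r₁/r₂)³ = (2.505)³ = 15.71.
E₂ ≈ 46.51 N/C.

E ≈ 46.5 N/C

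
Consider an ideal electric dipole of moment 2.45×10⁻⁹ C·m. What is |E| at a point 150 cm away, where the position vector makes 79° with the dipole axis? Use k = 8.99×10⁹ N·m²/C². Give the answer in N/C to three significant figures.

At angle θ the dipole field magnitude is E = (kp/r³)·√(1 + 3cos²θ).
kp/r³ = (8.99×10⁹)(2.45×10⁻⁹) / (1.50)³ = 6.526 N/C.
√(1 + 3cos²79°) = √(1 + 3·0.0364) = √1.1092 ≈ 1.0532.
E ≈ 6.526 × 1.053 = 6.873 N/C.

E ≈ 6.87 N/C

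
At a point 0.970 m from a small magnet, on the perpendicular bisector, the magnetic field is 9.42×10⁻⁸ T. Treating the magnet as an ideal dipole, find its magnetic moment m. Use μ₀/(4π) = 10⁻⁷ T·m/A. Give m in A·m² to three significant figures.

In the equatorial plane B = (μ₀/4π)·m/r³, so m = Br³·4π/(μ₀).
m = (9.42×10⁻⁸)·(0.970)³ / (10⁻⁷) = 0.8597 A·m².

m ≈ 0.860 A·m²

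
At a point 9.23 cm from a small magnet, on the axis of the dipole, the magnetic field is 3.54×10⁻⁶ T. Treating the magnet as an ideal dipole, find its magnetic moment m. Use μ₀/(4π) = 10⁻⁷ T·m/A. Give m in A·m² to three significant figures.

On axis B = (μ₀/4π)·2m/r³, so m = Br³·4π/(μ₀·2).
m = (3.54×10⁻⁶)·(0.0923)³ / (2·10⁻⁷) = 0.01392 A·m².

m ≈ 0.0139 A·m²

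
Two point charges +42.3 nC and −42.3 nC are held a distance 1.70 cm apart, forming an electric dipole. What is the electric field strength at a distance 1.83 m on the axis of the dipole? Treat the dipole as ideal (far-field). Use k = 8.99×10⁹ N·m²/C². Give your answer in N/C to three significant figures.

E ≈ 2.11 N/C

Dipole moment p = qd = (4.23×10⁻⁸ C)(0.0170 m) = 7.191×10⁻¹⁰ C·m.
On the dipole axis E = 2kp/r³.
E = 2·(8.99×10⁹)(7.191×10⁻¹⁰) / (1.83)³ = 2.110 N/C.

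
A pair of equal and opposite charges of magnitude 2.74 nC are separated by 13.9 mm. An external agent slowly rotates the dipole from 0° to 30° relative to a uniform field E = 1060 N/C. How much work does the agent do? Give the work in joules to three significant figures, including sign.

W ≈ 5.41×10⁻⁹ J

Dipole moment p = qd = (2.74×10⁻⁹ C)(0.0139 m) = 3.809×10⁻¹¹ C·m.
W_ext = ΔU = U(θ₂) − U(θ₁) = −pE cosθ₂ − (−pE cosθ₁) = pE(cosθ₁ − cosθ₂).
W = (3.809×10⁻¹¹)(1060)·(cos0° − cos30°) = (4.038×10⁻⁸)·(+0.1340) = 5.409×10⁻⁹ J.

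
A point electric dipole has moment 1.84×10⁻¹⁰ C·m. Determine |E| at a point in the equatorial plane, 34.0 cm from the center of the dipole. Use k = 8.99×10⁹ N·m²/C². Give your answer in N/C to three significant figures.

E ≈ 42.1 N/C

In the equatorial plane E = kp/r³.
E = (8.99×10⁹)(1.84×10⁻¹⁰) / (0.340)³ = 42.09 N/C.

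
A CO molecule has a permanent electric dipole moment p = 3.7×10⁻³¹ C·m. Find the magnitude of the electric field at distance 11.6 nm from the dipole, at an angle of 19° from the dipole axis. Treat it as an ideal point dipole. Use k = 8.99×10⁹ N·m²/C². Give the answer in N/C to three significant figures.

At angle θ the dipole field magnitude is E = (kp/r³)·√(1 + 3cos²θ).
kp/r³ = (8.99×10⁹)(3.70×10⁻³¹) / (1.16×10⁻⁸)³ = 2131 N/C.
√(1 + 3cos²19°) = √(1 + 3·0.8940) = √3.6820 ≈ 1.9189.
E ≈ 2131 × 1.919 = 4089 N/C.

E ≈ 4090 N/C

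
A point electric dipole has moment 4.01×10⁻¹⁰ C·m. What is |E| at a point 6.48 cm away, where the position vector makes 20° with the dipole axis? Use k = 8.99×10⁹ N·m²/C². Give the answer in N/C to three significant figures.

At angle θ the dipole field magnitude is E = (kp/r³)·√(1 + 3cos²θ).
kp/r³ = (8.99×10⁹)(4.01×10⁻¹⁰) / (0.0648)³ = 1.325×10⁴ N/C.
√(1 + 3cos²20°) = √(1 + 3·0.8830) = √3.6491 ≈ 1.9103.
E ≈ 1.325×10⁴ × 1.910 = 2.531×10⁴ N/C.

E ≈ 2.53×10⁴ N/C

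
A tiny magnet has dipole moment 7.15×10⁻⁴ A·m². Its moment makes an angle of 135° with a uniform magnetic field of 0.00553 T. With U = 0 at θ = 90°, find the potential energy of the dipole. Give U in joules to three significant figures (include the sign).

U = −m·B = −mB cosθ.
U = −(7.15×10⁻⁴)(0.00553)·cos135° = 2.796×10⁻⁶ J.

U ≈ 2.80×10⁻⁶ J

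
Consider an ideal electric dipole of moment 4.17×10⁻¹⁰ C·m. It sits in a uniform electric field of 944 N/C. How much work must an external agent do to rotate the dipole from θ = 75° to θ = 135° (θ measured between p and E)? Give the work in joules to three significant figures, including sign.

W_ext = ΔU = U(θ₂) − U(θ₁) = −pE cosθ₂ − (−pE cosθ₁) = pE(cosθ₁ − cosθ₂).
W = (4.17×10⁻¹⁰)(944)·(cos75° − cos135°) = (3.936×10⁻⁷)·(+0.9659) = 3.802×10⁻⁷ J.

W ≈ 3.80×10⁻⁷ J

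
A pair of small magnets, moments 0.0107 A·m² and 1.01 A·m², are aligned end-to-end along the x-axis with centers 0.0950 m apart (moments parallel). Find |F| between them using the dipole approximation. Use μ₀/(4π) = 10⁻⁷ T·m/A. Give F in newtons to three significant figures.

F ≈ 7.96×10⁻⁵ N

On-axis B of dipole 1: B = (μ₀/4π)·2m₁/r³. Force on dipole 2: F = m₂·dB/dr.
dB/dr = −(μ₀/4π)·6m₁/r⁴, so |F| = (μ₀/4π)·6m₁m₂/r⁴.
F = 6(10⁻⁷)(0.0107)(1.01)/(0.0950)⁴ = 7.961×10⁻⁵ N.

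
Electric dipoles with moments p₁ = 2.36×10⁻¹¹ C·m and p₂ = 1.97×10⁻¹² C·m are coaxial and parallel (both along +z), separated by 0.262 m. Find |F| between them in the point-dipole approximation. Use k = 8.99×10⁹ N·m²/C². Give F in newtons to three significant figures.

F ≈ 5.32×10⁻¹⁰ N

On-axis field of dipole 1 at distance r: E = 2kp₁/r³. Force on dipole 2 is F = p₂·dE/dr (gradient along axis).
dE/dr = −6kp₁/r⁴, so |F| = 6kp₁p₂/r⁴ (attractive for aligned moments).
F = 6(8.99×10⁹)(2.36×10⁻¹¹)(1.97×10⁻¹²)/(0.262)⁴ = 5.322×10⁻¹⁰ N.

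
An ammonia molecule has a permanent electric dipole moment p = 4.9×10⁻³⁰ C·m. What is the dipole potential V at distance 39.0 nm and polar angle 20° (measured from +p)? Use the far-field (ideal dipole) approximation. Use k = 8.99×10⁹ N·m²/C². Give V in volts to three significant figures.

The dipole potential is V = kp cosθ / r².
V = (8.99×10⁹)(4.90×10⁻³⁰)·cos20° / (3.90×10⁻⁸)² = 2.722×10⁻⁵ V.

V ≈ 2.72×10⁻⁵ V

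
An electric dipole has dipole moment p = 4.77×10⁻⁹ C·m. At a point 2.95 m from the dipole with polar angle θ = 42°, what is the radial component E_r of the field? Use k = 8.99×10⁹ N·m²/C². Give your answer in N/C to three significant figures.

For a dipole, E_r = (2kp cosθ)/r³.
kp/r³ = (8.99×10⁹)(4.77×10⁻⁹)/(2.95)³ = 1.670 N/C.
E_r = 2·1.670·cos42° = 2.483 N/C.

E_r ≈ 2.48 N/C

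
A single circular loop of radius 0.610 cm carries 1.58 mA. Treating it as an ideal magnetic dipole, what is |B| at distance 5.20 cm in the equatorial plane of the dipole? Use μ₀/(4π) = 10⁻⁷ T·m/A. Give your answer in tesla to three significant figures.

B ≈ 1.31×10⁻¹⁰ T

Magnetic moment m = IA = Iπa² = (0.00158)·π·(0.00610)² = 1.847×10⁻⁷ A·m².
In the equatorial plane B = (μ₀/4π)·m/r³ (half the axial value).
B = (10⁻⁷)·(1.847×10⁻⁷) / (0.0520)³ = 1.314×10⁻¹⁰ T.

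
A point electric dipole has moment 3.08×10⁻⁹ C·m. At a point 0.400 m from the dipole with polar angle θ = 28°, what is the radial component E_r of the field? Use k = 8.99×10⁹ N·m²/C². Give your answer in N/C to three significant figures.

E_r ≈ 764 N/C

For a dipole, E_r = (2kp cosθ)/r³.
kp/r³ = (8.99×10⁹)(3.08×10⁻⁹)/(0.400)³ = 432.6 N/C.
E_r = 2·432.6·cos28° = 764.0 N/C.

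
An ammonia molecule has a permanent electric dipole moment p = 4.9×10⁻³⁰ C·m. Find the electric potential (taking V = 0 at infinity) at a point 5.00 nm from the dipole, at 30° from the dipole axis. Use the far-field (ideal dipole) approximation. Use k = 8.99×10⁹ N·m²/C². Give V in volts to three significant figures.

The dipole potential is V = kp cosθ / r².
V = (8.99×10⁹)(4.90×10⁻³⁰)·cos30° / (5.00×10⁻⁹)² = 0.001526 V.

V ≈ 0.00153 V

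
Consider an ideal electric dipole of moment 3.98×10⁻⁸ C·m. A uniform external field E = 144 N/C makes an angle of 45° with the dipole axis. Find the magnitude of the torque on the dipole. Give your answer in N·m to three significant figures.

Torque on an electric dipole: τ = pE sinθ.
τ = (3.98×10⁻⁸)(144)·sin45° = 4.053×10⁻⁶ N·m.

τ ≈ 4.05×10⁻⁶ N·m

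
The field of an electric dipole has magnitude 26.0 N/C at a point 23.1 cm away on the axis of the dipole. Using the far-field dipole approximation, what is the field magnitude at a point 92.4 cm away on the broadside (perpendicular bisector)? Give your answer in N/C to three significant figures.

E ≈ 0.203 N/C

Dipole fields scale as 1/r³ in the far field.
The axial field is twice the equatorial field at the same r, so the geometry factor is 1/2.
E₂ = E₁ · (1/2) · (r₁/r₂)³ = 26.0 · 0.5 · (23.1/92.4)³.
(r₁/r₂)³ = (0.25)³ = 0.01562.
E₂ ≈ 0.2031 N/C.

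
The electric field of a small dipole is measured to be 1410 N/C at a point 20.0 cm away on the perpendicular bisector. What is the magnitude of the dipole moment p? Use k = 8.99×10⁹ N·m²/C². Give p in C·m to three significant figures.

In the equatorial plane E = kp/r³, so p = Er³/(k).
p = (1410)·(0.200)³ / (8.99×10⁹) = 1.255×10⁻⁹ C·m.

p ≈ 1.25×10⁻⁹ C·m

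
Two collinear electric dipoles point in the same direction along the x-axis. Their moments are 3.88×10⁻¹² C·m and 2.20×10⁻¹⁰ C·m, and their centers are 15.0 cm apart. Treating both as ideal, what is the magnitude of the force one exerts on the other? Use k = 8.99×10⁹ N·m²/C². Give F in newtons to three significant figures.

On-axis field of dipole 1 at distance r: E = 2kp₁/r³. Force on dipole 2 is F = p₂·dE/dr (gradient along axis).
dE/dr = −6kp₁/r⁴, so |F| = 6kp₁p₂/r⁴ (attractive for aligned moments).
F = 6(8.99×10⁹)(3.88×10⁻¹²)(2.20×10⁻¹⁰)/(0.150)⁴ = 9.095×10⁻⁸ N.

F ≈ 9.09×10⁻⁸ N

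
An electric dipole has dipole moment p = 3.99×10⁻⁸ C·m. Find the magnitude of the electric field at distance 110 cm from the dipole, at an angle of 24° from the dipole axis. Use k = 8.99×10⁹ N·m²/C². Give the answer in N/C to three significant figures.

E ≈ 504 N/C

At angle θ the dipole field magnitude is E = (kp/r³)·√(1 + 3cos²θ).
kp/r³ = (8.99×10⁹)(3.99×10⁻⁸) / (1.10)³ = 269.5 N/C.
√(1 + 3cos²24°) = √(1 + 3·0.8346) = √3.5037 ≈ 1.8718.
E ≈ 269.5 × 1.872 = 504.4 N/C.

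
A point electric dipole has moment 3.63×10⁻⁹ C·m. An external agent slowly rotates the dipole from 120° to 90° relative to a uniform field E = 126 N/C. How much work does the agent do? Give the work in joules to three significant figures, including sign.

W_ext = ΔU = U(θ₂) − U(θ₁) = −pE cosθ₂ − (−pE cosθ₁) = pE(cosθ₁ − cosθ₂).
W = (3.63×10⁻⁹)(126)·(cos120° − cos90°) = (4.574×10⁻⁷)·(-0.5000) = -2.287×10⁻⁷ J.

W ≈ -2.29×10⁻⁷ J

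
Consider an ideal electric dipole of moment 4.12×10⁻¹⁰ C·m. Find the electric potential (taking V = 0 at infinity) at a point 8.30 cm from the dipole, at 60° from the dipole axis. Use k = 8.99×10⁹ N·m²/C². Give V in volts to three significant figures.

The dipole potential is V = kp cosθ / r².
V = (8.99×10⁹)(4.12×10⁻¹⁰)·cos60° / (0.0830)² = 268.8 V.

V ≈ 269 V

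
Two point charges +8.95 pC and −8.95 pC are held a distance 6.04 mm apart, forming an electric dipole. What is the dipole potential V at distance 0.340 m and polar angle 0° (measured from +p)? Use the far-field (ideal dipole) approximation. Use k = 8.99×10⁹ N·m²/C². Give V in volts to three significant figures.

V ≈ 0.00420 V

Dipole moment p = qd = (8.95×10⁻¹² C)(0.00604 m) = 5.406×10⁻¹⁴ C·m.
The dipole potential is V = kp cosθ / r².
V = (8.99×10⁹)(5.406×10⁻¹⁴)·cos0° / (0.340)² = 0.004204 V.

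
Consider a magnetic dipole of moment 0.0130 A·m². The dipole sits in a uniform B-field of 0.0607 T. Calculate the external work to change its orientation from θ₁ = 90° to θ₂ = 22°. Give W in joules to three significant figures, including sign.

W_ext = ΔU = −mB cosθ₂ + mB cosθ₁ = mB(cosθ₁ − cosθ₂).
W = (0.0130)(0.0607)·(cos90° − cos22°) = (7.891×10⁻⁴)·(-0.9272) = -7.316×10⁻⁴ J.

W ≈ -7.32×10⁻⁴ J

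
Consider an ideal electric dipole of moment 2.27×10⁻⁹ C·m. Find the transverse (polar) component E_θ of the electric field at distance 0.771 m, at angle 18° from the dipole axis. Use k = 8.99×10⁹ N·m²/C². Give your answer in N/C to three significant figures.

For a dipole, E_θ = (kp sinθ)/r³.
kp/r³ = (8.99×10⁹)(2.27×10⁻⁹)/(0.771)³ = 44.53 N/C.
E_θ = 44.53·sin18° = 13.76 N/C.

E_θ ≈ 13.8 N/C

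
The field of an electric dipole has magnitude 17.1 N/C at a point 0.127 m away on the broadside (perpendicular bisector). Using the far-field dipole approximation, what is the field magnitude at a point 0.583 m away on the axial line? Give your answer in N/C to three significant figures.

E ≈ 0.354 N/C

Dipole fields scale as 1/r³ in the far field.
The axial field is twice the equatorial field at the same r, so the geometry factor is 2/1.
E₂ = E₁ · (2/1) · (r₁/r₂)³ = 17.1 · 2 · (0.127/0.583)³.
(r₁/r₂)³ = (0.2178)³ = 0.01034.
E₂ ≈ 0.3535 N/C.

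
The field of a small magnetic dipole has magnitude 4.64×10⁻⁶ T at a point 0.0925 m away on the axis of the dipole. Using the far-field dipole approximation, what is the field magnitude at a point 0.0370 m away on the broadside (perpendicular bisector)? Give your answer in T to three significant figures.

B ≈ 3.62×10⁻⁵ T

Dipole fields scale as 1/r³ in the far field.
The axial field is twice the equatorial field at the same r, so the geometry factor is 1/2.
B₂ = B₁ · (1/2) · (r₁/r₂)³ = 4.64×10⁻⁶ · 0.5 · (0.0925/0.0370)³.
(r₁/r₂)³ = (2.5)³ = 15.62.
B₂ ≈ 3.625×10⁻⁵ T.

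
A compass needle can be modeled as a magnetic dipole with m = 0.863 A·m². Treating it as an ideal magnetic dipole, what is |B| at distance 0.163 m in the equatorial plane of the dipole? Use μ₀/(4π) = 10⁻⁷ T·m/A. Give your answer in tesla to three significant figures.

In the equatorial plane B = (μ₀/4π)·m/r³ (half the axial value).
B = (10⁻⁷)·(0.863) / (0.163)³ = 1.993×10⁻⁵ T.

B ≈ 1.99×10⁻⁵ T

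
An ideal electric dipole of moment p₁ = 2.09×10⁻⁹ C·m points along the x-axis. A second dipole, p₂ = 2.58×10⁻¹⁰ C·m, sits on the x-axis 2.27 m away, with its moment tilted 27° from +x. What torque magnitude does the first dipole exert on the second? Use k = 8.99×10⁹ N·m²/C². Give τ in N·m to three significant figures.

τ ≈ 3.76×10⁻¹⁰ N·m

The second dipole sits on the axis of the first, so the field there is axial: E₁ = 2kp₁/r³ along +x.
E₁ = 2(8.99×10⁹)(2.09×10⁻⁹)/(2.27)³ = 3.213 N/C.
Torque on the second dipole: τ = p₂ E₁ sinθ.
τ = (2.58×10⁻¹⁰)(3.213)·sin27° = 3.763×10⁻¹⁰ N·m.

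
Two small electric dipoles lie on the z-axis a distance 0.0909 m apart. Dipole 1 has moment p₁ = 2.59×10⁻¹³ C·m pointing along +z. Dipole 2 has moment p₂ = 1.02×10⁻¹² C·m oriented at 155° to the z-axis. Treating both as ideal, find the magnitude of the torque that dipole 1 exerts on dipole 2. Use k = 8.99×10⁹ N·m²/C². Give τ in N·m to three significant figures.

τ ≈ 2.67×10⁻¹² N·m

The second dipole sits on the axis of the first, so the field there is axial: E₁ = 2kp₁/r³ along +z.
E₁ = 2(8.99×10⁹)(2.59×10⁻¹³)/(0.0909)³ = 6.200 N/C.
Torque on the second dipole: τ = p₂ E₁ sinθ.
τ = (1.02×10⁻¹²)(6.200)·sin155° = 2.673×10⁻¹² N·m.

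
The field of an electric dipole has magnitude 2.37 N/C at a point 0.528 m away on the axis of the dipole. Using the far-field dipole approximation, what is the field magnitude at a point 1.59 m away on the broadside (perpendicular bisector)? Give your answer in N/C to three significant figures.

Dipole fields scale as 1/r³ in the far field.
The axial field is twice the equatorial field at the same r, so the geometry factor is 1/2.
E₂ = E₁ · (1/2) · (r₁/r₂)³ = 2.37 · 0.5 · (0.528/1.59)³.
(r₁/r₂)³ = (0.3321)³ = 0.03662.
E₂ ≈ 0.04339 N/C.

E ≈ 0.0434 N/C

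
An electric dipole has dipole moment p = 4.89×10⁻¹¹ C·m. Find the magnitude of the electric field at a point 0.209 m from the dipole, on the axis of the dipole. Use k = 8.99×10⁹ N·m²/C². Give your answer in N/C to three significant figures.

E ≈ 96.3 N/C

On the dipole axis E = 2kp/r³.
E = 2·(8.99×10⁹)(4.89×10⁻¹¹) / (0.209)³ = 96.31 N/C.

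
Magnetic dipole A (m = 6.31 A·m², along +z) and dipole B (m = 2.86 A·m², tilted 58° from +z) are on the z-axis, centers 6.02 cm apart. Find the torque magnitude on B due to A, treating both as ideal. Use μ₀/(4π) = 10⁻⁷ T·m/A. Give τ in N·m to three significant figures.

Dipole B is on the axis of dipole A, so B₁ there is axial: B₁ = (μ₀/4π)·2m₁/r³ along +z.
B₁ = 2(10⁻⁷)(6.31)/(0.0602)³ = 0.005785 T.
τ = m₂ B₁ sinθ.
τ = (2.86)(0.005785)·sin58° = 0.01403 N·m.

τ ≈ 0.0140 N·m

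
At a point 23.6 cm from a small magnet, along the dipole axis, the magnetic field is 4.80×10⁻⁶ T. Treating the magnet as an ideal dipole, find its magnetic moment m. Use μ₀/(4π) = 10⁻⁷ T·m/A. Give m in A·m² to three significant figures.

On axis B = (μ₀/4π)·2m/r³, so m = Br³·4π/(μ₀·2).
m = (4.80×10⁻⁶)·(0.236)³ / (2·10⁻⁷) = 0.3155 A·m².

m ≈ 0.315 A·m²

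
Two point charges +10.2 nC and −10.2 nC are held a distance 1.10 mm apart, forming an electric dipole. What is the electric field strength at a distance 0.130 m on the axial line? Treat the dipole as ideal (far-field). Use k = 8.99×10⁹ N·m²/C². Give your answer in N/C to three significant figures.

Dipole moment p = qd = (1.02×10⁻⁸ C)(0.00110 m) = 1.122×10⁻¹¹ C·m.
On the dipole axis E = 2kp/r³.
E = 2·(8.99×10⁹)(1.122×10⁻¹¹) / (0.130)³ = 91.82 N/C.

E ≈ 91.8 N/C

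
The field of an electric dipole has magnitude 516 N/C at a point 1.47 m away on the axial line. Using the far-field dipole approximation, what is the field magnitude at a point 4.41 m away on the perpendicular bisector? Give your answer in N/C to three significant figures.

Dipole fields scale as 1/r³ in the far field.
The axial field is twice the equatorial field at the same r, so the geometry factor is 1/2.
E₂ = E₁ · (1/2) · (r₁/r₂)³ = 516 · 0.5 · (1.47/4.41)³.
(r₁/r₂)³ = (0.3333)³ = 0.03704.
E₂ ≈ 9.556 N/C.

E ≈ 9.56 N/C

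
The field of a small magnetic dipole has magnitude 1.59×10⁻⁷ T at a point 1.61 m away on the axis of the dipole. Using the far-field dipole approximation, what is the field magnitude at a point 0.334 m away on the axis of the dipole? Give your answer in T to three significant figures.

B ≈ 1.78×10⁻⁵ T

Dipole fields scale as 1/r³ in the far field; the geometry is the same at both points.
B₂ = B₁ · (r₁/r₂)³ = 1.59×10⁻⁷ · (1.61/0.334)³.
(r₁/r₂)³ = (4.82)³ = 112.
B₂ ≈ 1.781×10⁻⁵ T.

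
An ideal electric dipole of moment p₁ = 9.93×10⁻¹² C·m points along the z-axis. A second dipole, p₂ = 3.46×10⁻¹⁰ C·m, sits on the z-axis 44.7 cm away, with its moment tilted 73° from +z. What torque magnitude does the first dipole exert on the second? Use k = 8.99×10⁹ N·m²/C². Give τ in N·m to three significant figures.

The second dipole sits on the axis of the first, so the field there is axial: E₁ = 2kp₁/r³ along +z.
E₁ = 2(8.99×10⁹)(9.93×10⁻¹²)/(0.447)³ = 1.999 N/C.
Torque on the second dipole: τ = p₂ E₁ sinθ.
τ = (3.46×10⁻¹⁰)(1.999)·sin73° = 6.614×10⁻¹⁰ N·m.

τ ≈ 6.61×10⁻¹⁰ N·m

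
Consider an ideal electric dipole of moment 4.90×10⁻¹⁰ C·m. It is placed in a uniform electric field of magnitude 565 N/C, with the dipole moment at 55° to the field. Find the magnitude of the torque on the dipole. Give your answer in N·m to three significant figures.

τ ≈ 2.27×10⁻⁷ N·m

Torque on an electric dipole: τ = pE sinθ.
τ = (4.90×10⁻¹⁰)(565)·sin55° = 2.268×10⁻⁷ N·m.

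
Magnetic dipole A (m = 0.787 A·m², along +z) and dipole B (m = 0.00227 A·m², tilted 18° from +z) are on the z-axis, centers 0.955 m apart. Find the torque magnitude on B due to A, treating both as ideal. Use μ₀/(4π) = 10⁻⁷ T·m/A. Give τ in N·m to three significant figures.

Dipole B is on the axis of dipole A, so B₁ there is axial: B₁ = (μ₀/4π)·2m₁/r³ along +z.
B₁ = 2(10⁻⁷)(0.787)/(0.955)³ = 1.807×10⁻⁷ T.
τ = m₂ B₁ sinθ.
τ = (0.00227)(1.807×10⁻⁷)·sin18° = 1.268×10⁻¹⁰ N·m.

τ ≈ 1.27×10⁻¹⁰ N·m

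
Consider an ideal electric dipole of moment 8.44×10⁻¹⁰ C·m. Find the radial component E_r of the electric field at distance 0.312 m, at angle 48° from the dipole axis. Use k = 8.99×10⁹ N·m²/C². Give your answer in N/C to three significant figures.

For a dipole, E_r = (2kp cosθ)/r³.
kp/r³ = (8.99×10⁹)(8.44×10⁻¹⁰)/(0.312)³ = 249.8 N/C.
E_r = 2·249.8·cos48° = 334.3 N/C.

E_r ≈ 334 N/C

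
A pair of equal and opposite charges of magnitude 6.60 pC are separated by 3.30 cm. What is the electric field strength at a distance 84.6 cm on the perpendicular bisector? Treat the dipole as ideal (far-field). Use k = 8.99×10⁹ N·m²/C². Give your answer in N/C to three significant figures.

Dipole moment p = qd = (6.60×10⁻¹² C)(0.0330 m) = 2.178×10⁻¹³ C·m.
On the perpendicular bisector E = kp/r³ (half the axial value at the same distance).
E = (8.99×10⁹)(2.178×10⁻¹³) / (0.846)³ = 0.003234 N/C.

E ≈ 0.00323 N/C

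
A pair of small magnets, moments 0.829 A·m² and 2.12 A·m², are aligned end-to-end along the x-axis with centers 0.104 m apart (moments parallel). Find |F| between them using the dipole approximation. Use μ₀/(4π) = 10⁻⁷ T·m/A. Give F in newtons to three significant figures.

F ≈ 0.00901 N

On-axis B of dipole 1: B = (μ₀/4π)·2m₁/r³. Force on dipole 2: F = m₂·dB/dr.
dB/dr = −(μ₀/4π)·6m₁/r⁴, so |F| = (μ₀/4π)·6m₁m₂/r⁴.
F = 6(10⁻⁷)(0.829)(2.12)/(0.104)⁴ = 0.009014 N.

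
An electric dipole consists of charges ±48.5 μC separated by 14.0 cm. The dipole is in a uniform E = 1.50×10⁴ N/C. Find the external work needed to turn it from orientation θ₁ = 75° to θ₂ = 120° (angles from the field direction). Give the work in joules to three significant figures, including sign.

W ≈ 0.0773 J

Dipole moment p = qd = (4.85×10⁻⁵ C)(0.140 m) = 6.79×10⁻⁶ C·m.
W_ext = ΔU = U(θ₂) − U(θ₁) = −pE cosθ₂ − (−pE cosθ₁) = pE(cosθ₁ − cosθ₂).
W = (6.79×10⁻⁶)(1.50×10⁴)·(cos75° − cos120°) = (0.1019)·(+0.7588) = 0.07729 J.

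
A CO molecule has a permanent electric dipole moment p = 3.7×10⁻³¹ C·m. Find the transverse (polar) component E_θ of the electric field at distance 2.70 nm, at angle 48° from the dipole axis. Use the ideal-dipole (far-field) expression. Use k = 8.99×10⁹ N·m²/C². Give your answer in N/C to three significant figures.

For a dipole, E_θ = (kp sinθ)/r³.
kp/r³ = (8.99×10⁹)(3.70×10⁻³¹)/(2.70×10⁻⁹)³ = 1.690×10⁵ N/C.
E_θ = 1.690×10⁵·sin48° = 1.256×10⁵ N/C.

E_θ ≈ 1.26×10⁵ N/C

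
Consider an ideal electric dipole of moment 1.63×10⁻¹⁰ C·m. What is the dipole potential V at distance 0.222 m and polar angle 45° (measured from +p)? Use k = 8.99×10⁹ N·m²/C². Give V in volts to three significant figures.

The dipole potential is V = kp cosθ / r².
V = (8.99×10⁹)(1.63×10⁻¹⁰)·cos45° / (0.222)² = 21.02 V.

V ≈ 21.0 V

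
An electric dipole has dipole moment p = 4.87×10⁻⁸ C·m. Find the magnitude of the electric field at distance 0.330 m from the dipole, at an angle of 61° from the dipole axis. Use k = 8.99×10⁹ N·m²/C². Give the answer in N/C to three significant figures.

At angle θ the dipole field magnitude is E = (kp/r³)·√(1 + 3cos²θ).
kp/r³ = (8.99×10⁹)(4.87×10⁻⁸) / (0.330)³ = 1.218×10⁴ N/C.
√(1 + 3cos²61°) = √(1 + 3·0.2350) = √1.7051 ≈ 1.3058.
E ≈ 1.218×10⁴ × 1.306 = 1.591×10⁴ N/C.

E ≈ 1.59×10⁴ N/C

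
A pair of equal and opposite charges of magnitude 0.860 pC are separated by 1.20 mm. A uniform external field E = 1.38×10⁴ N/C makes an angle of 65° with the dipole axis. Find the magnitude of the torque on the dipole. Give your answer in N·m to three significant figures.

Dipole moment p = qd = (8.60×10⁻¹³ C)(0.00120 m) = 1.032×10⁻¹⁵ C·m.
Torque on an electric dipole: τ = pE sinθ.
τ = (1.032×10⁻¹⁵)(1.38×10⁴)·sin65° = 1.291×10⁻¹¹ N·m.

τ ≈ 1.29×10⁻¹¹ N·m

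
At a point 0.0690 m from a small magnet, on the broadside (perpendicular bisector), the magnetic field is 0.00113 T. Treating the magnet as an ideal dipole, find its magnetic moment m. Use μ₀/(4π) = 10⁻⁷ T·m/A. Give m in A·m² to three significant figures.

m ≈ 3.71 A·m²

In the equatorial plane B = (μ₀/4π)·m/r³, so m = Br³·4π/(μ₀).
m = (0.00113)·(0.0690)³ / (10⁻⁷) = 3.712 A·m².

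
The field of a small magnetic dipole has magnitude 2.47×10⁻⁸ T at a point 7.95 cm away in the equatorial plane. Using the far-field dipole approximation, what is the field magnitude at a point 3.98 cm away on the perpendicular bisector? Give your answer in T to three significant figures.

Dipole fields scale as 1/r³ in the far field; the geometry is the same at both points.
B₂ = B₁ · (r₁/r₂)³ = 2.47×10⁻⁸ · (7.95/3.98)³.
(r₁/r₂)³ = (1.997)³ = 7.97.
B₂ ≈ 1.969×10⁻⁷ T.

B ≈ 1.97×10⁻⁷ T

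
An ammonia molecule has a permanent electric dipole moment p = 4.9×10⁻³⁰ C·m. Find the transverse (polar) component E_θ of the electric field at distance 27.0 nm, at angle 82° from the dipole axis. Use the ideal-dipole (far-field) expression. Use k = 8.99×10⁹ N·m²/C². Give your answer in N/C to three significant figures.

E_θ ≈ 2220 N/C

For a dipole, E_θ = (kp sinθ)/r³.
kp/r³ = (8.99×10⁹)(4.90×10⁻³⁰)/(2.70×10⁻⁸)³ = 2238 N/C.
E_θ = 2238·sin82° = 2216 N/C.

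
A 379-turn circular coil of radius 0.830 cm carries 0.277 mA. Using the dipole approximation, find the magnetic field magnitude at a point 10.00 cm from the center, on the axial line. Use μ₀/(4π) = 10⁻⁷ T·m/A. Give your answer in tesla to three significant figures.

B ≈ 4.54×10⁻⁹ T

m = NIA = NIπa² = 379·(2.77×10⁻⁴)·π·(0.00830)² = 2.272×10⁻⁵ A·m².
On axis B = (μ₀/4π)·2m/r³.
B = 2·(10⁻⁷)·(2.272×10⁻⁵) / (0.100)³ = 4.544×10⁻⁹ T.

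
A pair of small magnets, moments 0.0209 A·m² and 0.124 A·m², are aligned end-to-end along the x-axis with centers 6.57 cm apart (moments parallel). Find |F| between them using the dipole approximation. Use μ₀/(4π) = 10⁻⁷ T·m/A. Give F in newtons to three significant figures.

F ≈ 8.35×10⁻⁵ N

On-axis B of dipole 1: B = (μ₀/4π)·2m₁/r³. Force on dipole 2: F = m₂·dB/dr.
dB/dr = −(μ₀/4π)·6m₁/r⁴, so |F| = (μ₀/4π)·6m₁m₂/r⁴.
F = 6(10⁻⁷)(0.0209)(0.124)/(0.0657)⁴ = 8.346×10⁻⁵ N.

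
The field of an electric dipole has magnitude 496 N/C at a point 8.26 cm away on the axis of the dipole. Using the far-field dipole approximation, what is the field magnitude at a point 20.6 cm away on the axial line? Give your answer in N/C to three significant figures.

E ≈ 32.0 N/C

Dipole fields scale as 1/r³ in the far field; the geometry is the same at both points.
E₂ = E₁ · (r₁/r₂)³ = 496 · (8.26/20.6)³.
(r₁/r₂)³ = (0.401)³ = 0.06447.
E₂ ≈ 31.98 N/C.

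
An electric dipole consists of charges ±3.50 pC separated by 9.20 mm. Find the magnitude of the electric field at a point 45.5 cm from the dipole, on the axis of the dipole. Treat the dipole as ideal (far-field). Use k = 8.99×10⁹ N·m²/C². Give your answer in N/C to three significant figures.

Dipole moment p = qd = (3.50×10⁻¹² C)(0.00920 m) = 3.22×10⁻¹⁴ C·m.
On the dipole axis E = 2kp/r³.
E = 2·(8.99×10⁹)(3.22×10⁻¹⁴) / (0.455)³ = 0.006146 N/C.

E ≈ 0.00615 N/C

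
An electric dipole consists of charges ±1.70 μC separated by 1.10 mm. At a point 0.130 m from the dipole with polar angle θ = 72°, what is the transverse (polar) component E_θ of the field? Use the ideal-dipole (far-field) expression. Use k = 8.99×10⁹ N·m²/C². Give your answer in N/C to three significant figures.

E_θ ≈ 7280 N/C

Dipole moment p = qd = (1.70×10⁻⁶ C)(0.00110 m) = 1.87×10⁻⁹ C·m.
For a dipole, E_θ = (kp sinθ)/r³.
kp/r³ = (8.99×10⁹)(1.87×10⁻⁹)/(0.130)³ = 7652 N/C.
E_θ = 7652·sin72° = 7277 N/C.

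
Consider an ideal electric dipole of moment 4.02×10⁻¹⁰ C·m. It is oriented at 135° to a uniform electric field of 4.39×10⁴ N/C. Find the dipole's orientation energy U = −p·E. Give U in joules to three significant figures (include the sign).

U = −p·E = −pE cosθ.
U = −(4.02×10⁻¹⁰)(4.39×10⁴)·cos135° = 1.248×10⁻⁵ J.

U ≈ 1.25×10⁻⁵ J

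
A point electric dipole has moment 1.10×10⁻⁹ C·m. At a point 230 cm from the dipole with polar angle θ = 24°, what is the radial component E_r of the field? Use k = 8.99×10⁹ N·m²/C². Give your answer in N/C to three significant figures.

For a dipole, E_r = (2kp cosθ)/r³.
kp/r³ = (8.99×10⁹)(1.10×10⁻⁹)/(2.30)³ = 0.8128 N/C.
E_r = 2·0.8128·cos24° = 1.485 N/C.

E_r ≈ 1.49 N/C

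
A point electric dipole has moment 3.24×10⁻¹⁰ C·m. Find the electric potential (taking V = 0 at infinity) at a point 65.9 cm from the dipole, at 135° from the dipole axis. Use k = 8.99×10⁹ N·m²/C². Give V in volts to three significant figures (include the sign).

V ≈ -4.74 V

The dipole potential is V = kp cosθ / r².
V = (8.99×10⁹)(3.24×10⁻¹⁰)·cos135° / (0.659)² = -4.743 V.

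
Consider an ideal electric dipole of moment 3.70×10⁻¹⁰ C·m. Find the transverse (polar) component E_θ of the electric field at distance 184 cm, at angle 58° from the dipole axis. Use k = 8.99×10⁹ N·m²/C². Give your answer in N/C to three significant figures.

E_θ ≈ 0.453 N/C

For a dipole, E_θ = (kp sinθ)/r³.
kp/r³ = (8.99×10⁹)(3.70×10⁻¹⁰)/(1.84)³ = 0.5340 N/C.
E_θ = 0.5340·sin58° = 0.4528 N/C.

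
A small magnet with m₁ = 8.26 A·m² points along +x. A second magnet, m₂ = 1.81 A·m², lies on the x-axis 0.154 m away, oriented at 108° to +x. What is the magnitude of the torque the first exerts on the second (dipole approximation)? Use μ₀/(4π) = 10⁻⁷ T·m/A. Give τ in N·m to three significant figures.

τ ≈ 7.79×10⁻⁴ N·m

Dipole B is on the axis of dipole A, so B₁ there is axial: B₁ = (μ₀/4π)·2m₁/r³ along +x.
B₁ = 2(10⁻⁷)(8.26)/(0.154)³ = 4.523×10⁻⁴ T.
τ = m₂ B₁ sinθ.
τ = (1.81)(4.523×10⁻⁴)·sin108° = 7.786×10⁻⁴ N·m.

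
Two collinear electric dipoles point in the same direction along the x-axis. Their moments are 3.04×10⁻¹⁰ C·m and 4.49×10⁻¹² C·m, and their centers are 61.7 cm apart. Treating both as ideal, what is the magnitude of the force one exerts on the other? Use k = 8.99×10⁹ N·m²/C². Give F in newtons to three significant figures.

F ≈ 5.08×10⁻¹⁰ N

On-axis field of dipole 1 at distance r: E = 2kp₁/r³. Force on dipole 2 is F = p₂·dE/dr (gradient along axis).
dE/dr = −6kp₁/r⁴, so |F| = 6kp₁p₂/r⁴ (attractive for aligned moments).
F = 6(8.99×10⁹)(3.04×10⁻¹⁰)(4.49×10⁻¹²)/(0.617)⁴ = 5.080×10⁻¹⁰ N.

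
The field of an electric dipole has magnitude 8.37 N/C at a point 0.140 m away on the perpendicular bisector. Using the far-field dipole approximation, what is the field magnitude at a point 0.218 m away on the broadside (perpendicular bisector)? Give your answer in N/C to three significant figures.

Dipole fields scale as 1/r³ in the far field; the geometry is the same at both points.
E₂ = E₁ · (r₁/r₂)³ = 8.37 · (0.140/0.218)³.
(r₁/r₂)³ = (0.6422)³ = 0.2649.
E₂ ≈ 2.217 N/C.

E ≈ 2.22 N/C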